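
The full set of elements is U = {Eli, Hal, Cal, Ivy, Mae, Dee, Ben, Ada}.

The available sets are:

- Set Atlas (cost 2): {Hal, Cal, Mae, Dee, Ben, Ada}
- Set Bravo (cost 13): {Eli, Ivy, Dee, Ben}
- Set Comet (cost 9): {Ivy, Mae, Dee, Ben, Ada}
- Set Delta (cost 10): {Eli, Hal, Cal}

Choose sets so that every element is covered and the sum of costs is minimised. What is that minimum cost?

Atlas, Bravo together cover every element (Atlas ∪ Bravo = {Eli, Hal, Cal, Ivy, Mae, Dee, Ben, Ada}); total cost 2 + 13 = 15.
No covering selection has total cost below 15.

15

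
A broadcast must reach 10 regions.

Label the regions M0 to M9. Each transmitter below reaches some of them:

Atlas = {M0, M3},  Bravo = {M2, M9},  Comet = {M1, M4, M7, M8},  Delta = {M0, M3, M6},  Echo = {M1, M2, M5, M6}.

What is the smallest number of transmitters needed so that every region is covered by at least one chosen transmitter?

4

Atlas and Bravo and Comet and Echo together: Atlas ∪ Bravo ∪ Comet ∪ Echo = {M0, M1, M2, M3, M4, M5, M6, M7, M8, M9} — every region is covered.
No 3 of the 5 transmitters cover everything (all 10 combinations miss at least one region), so 4 is optimal.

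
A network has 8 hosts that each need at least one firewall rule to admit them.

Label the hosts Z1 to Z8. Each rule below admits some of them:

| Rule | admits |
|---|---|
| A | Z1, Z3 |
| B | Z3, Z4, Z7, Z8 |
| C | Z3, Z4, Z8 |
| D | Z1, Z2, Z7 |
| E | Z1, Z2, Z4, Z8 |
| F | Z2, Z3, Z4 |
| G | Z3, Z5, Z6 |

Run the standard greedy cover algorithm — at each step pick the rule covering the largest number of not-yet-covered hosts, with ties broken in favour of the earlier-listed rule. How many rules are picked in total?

Greedy: pick B (covers 4 new) → pick D (covers 2 new) → pick G (covers 2 new). Total picks: 3.

3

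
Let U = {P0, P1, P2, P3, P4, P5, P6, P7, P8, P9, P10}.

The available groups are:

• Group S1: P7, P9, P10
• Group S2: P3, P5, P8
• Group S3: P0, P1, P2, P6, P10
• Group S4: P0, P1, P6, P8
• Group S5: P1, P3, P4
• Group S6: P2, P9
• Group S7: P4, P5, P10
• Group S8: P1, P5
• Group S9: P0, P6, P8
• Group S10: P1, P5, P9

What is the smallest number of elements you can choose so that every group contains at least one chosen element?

4

H = {P0, P3, P5, P9} meets every group (each contains at least one member of H), and |H| = 4.
No choice of 3 elements meets every group, so 4 is the minimum.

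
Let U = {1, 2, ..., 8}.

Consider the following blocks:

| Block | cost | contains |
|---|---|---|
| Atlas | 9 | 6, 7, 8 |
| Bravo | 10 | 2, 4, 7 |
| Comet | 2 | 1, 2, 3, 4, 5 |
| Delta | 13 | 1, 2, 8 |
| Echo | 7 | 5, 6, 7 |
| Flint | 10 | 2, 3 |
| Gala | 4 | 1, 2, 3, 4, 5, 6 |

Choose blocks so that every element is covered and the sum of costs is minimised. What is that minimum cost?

Atlas, Comet together cover every element (Atlas ∪ Comet = {1, 2, 3, 4, 5, 6, 7, 8}); total cost 9 + 2 = 11.
No covering selection has total cost below 11.

11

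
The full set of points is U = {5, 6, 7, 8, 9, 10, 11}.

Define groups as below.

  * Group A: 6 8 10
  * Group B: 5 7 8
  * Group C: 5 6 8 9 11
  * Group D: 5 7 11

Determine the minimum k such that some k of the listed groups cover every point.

A, B, and C cover everything between them: the union {5, 6, 7, 8, 9, 10, 11} is all of U.
Only C contains 9, so C is forced; the remaining 2 points need at least 2 more groups (each remaining group adds at most 1) — so at least 3 groups are needed, and 3 is optimal.

3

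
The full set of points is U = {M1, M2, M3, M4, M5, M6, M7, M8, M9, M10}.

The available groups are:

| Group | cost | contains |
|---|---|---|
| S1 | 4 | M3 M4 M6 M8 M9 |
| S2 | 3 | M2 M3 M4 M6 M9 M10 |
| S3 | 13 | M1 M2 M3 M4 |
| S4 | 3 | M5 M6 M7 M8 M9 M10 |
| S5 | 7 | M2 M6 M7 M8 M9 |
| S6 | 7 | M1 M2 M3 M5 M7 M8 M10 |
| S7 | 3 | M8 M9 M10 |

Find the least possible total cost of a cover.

S2, S6 together cover every point (S2 ∪ S6 = {M1, M2, M3, M4, M5, M6, M7, M8, M9, M10}); total cost 3 + 7 = 10.
The greedy pick S2, S4, S6 costs 13; no covering selection beats 10.

10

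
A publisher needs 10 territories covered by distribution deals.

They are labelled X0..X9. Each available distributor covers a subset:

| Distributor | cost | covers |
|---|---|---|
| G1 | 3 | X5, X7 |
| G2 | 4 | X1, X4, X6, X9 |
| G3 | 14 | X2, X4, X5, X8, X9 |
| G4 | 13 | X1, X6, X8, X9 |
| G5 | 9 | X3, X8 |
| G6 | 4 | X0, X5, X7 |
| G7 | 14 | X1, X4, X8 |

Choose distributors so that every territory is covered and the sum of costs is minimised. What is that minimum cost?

G2, G3, G5, G6 together cover every territory (G2 ∪ G3 ∪ G5 ∪ G6 = {X0, X1, X2, X3, X4, X5, X6, X7, X8, X9}); total cost 4 + 14 + 9 + 4 = 31.
No covering selection has total cost below 31.

31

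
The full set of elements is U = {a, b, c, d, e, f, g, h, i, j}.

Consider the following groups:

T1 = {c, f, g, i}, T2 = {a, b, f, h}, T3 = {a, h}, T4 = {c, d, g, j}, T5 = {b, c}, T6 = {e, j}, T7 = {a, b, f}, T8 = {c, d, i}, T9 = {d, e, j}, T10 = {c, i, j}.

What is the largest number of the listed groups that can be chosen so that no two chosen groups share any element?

3

T1, T3, T6 are pairwise disjoint (T1={c,f,g,i}; T3={a,h}; T6={e,j}).
Every remaining group overlaps one of these, and no 4 of the listed groups are pairwise disjoint, so 3 is the maximum.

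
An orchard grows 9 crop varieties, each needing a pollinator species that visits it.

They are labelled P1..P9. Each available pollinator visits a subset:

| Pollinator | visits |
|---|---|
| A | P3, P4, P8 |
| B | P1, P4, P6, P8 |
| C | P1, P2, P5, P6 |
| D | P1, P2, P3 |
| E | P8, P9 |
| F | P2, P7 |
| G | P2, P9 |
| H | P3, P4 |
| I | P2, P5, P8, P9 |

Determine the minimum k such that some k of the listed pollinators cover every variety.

4

Take {A, C, F, G}. Their union is {P1, P2, P3, P4, P5, P6, P7, P8, P9}, which is all 9 varieties.
No 3 of the 9 pollinators cover everything (all 84 combinations miss at least one variety), so 4 is optimal.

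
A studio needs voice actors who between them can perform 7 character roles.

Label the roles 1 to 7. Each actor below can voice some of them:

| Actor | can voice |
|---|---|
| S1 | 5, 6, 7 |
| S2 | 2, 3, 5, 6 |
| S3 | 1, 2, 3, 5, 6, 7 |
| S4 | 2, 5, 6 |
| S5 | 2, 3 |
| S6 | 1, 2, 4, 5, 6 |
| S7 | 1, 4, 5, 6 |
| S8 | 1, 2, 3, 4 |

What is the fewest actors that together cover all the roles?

2

S3 and S7 together: S3 ∪ S7 = {1, 2, 3, 4, 5, 6, 7} — every role is covered.
No single actor has all 7 roles (the largest, S3, has 6), so 2 is optimal.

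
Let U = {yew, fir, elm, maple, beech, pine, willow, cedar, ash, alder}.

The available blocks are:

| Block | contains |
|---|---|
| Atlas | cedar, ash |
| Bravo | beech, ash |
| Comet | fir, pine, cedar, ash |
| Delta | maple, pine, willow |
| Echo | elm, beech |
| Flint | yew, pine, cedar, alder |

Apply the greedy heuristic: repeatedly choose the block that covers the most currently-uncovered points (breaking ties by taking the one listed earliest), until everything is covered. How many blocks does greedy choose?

4

Greedy: pick Comet (covers 4 new) → pick Delta (covers 2 new) → pick Echo (covers 2 new) → pick Flint (covers 2 new). Total picks: 4.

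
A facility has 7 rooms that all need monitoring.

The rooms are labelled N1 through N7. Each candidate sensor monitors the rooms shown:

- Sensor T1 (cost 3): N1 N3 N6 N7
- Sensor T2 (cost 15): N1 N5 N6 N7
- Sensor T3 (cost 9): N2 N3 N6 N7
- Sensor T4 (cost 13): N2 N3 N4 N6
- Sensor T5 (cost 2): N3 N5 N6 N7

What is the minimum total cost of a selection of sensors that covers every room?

18

T1, T4, T5 together cover every room (T1 ∪ T4 ∪ T5 = {N1, N2, N3, N4, N5, N6, N7}); total cost 3 + 13 + 2 = 18.
No covering selection has total cost below 18.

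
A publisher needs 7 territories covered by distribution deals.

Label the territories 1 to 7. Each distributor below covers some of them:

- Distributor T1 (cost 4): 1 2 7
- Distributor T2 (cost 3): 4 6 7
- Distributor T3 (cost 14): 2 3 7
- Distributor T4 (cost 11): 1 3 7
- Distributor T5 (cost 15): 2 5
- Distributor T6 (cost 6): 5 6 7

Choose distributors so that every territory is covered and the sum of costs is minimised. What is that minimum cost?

24

T1, T2, T4, T6 together cover every territory (T1 ∪ T2 ∪ T4 ∪ T6 = {1, 2, 3, 4, 5, 6, 7}); total cost 4 + 3 + 11 + 6 = 24.
No covering selection has total cost below 24.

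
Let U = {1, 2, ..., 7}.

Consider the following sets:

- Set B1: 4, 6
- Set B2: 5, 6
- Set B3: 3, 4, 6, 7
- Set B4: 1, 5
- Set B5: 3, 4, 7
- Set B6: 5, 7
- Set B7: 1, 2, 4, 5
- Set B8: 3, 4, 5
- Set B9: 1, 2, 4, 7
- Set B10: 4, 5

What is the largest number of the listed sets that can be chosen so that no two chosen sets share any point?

2

B1, B6 are pairwise disjoint (B1={4,6}; B6={5,7}).
Every remaining set overlaps one of these, and no 3 of the listed sets are pairwise disjoint, so 2 is the maximum.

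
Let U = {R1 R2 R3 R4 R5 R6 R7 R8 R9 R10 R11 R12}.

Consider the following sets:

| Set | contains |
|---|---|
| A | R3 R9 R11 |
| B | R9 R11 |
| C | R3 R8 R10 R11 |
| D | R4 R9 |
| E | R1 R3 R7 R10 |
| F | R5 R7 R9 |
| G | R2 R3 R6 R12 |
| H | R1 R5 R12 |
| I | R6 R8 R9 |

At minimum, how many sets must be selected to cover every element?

5

C, D, F, G, and H cover everything between them: the union {R1, R2, R3, R4, R5, R6, R7, R8, R9, R10, R11, R12} is all of U.
No 4 of the 9 sets cover everything (all 126 combinations miss at least one element), so 5 is optimal.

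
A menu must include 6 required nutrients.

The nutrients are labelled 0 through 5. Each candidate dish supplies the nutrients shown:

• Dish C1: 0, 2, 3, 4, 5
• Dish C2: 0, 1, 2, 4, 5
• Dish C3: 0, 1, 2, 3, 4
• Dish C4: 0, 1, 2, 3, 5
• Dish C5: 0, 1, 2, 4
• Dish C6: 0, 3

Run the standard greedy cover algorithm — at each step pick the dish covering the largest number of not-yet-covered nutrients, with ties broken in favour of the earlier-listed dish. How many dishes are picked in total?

2

Greedy: pick C1 (covers 5 new) → pick C2 (covers 1 new). Total picks: 2.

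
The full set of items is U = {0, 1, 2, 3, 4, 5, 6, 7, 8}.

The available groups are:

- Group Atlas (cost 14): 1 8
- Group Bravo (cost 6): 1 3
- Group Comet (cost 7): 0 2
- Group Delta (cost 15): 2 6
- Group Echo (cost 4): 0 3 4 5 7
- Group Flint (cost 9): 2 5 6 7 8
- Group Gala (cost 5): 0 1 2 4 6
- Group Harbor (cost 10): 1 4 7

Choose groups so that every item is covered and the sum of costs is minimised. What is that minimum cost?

Echo, Flint, Gala together cover every item (Echo ∪ Flint ∪ Gala = {0, 1, 2, 3, 4, 5, 6, 7, 8}); total cost 4 + 9 + 5 = 18.
No covering selection has total cost below 18.

18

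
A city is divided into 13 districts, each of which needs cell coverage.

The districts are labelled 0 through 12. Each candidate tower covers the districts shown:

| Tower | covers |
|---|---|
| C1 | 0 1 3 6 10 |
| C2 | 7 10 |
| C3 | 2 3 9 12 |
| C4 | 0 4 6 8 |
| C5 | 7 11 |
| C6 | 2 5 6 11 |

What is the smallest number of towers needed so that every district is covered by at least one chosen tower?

Take {C1, C3, C4, C5, C6}. Their union is {0, 1, 2, 3, 4, 5, 6, 7, 8, 9, 10, 11, 12}, which is all 13 districts.
No 4 of the 6 towers cover everything (all 15 combinations miss at least one district), so 5 is optimal.

5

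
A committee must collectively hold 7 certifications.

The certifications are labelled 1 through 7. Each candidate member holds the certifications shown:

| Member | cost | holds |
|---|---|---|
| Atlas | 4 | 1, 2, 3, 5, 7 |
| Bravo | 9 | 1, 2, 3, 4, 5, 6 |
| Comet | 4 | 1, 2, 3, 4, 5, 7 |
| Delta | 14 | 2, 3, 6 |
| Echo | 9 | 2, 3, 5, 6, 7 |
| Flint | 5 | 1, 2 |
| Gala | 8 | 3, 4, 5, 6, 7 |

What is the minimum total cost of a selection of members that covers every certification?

12

Atlas, Gala together cover every certification (Atlas ∪ Gala = {1, 2, 3, 4, 5, 6, 7}); total cost 4 + 8 = 12.
No covering selection has total cost below 12.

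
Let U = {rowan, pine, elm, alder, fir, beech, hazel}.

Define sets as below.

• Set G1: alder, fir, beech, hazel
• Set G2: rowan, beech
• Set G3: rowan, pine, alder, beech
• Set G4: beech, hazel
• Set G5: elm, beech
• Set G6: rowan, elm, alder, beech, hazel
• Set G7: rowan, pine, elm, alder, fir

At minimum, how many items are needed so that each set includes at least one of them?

2

H = {elm, beech} meets every set (each contains at least one member of H), and |H| = 2.
The sets G4, G7 are pairwise disjoint, so any hitting set needs a separate item for each — at least 2. Hence 2 is optimal.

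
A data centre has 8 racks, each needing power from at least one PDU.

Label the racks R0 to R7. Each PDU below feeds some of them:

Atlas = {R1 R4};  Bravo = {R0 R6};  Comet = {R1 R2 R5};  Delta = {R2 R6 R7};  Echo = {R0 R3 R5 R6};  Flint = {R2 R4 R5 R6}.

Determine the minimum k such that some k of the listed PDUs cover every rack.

Atlas and Delta and Echo together: Atlas ∪ Delta ∪ Echo = {R0, R1, R2, R3, R4, R5, R6, R7} — every rack is covered.
Only Echo contains R3, so Echo is forced; the remaining 4 racks need at least 2 more PDUs (each remaining PDU adds at most 2) — so at least 3 PDUs are needed, and 3 is optimal.

3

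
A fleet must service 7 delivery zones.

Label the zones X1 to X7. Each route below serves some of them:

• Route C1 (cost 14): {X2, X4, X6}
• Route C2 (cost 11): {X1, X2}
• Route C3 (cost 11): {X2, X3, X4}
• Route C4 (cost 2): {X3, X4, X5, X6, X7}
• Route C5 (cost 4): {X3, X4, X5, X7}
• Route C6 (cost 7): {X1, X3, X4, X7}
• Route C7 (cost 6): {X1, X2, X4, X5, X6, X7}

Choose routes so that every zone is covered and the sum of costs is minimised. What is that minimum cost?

8

C4, C7 together cover every zone (C4 ∪ C7 = {X1, X2, X3, X4, X5, X6, X7}); total cost 2 + 6 = 8.
No covering selection has total cost below 8.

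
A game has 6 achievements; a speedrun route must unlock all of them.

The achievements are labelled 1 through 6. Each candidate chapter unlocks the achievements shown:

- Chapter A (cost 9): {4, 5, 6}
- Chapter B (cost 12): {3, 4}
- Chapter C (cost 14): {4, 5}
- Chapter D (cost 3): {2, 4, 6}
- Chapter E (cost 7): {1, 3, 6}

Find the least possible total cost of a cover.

19

A, D, E together cover every achievement (A ∪ D ∪ E = {1, 2, 3, 4, 5, 6}); total cost 9 + 3 + 7 = 19.
No covering selection has total cost below 19.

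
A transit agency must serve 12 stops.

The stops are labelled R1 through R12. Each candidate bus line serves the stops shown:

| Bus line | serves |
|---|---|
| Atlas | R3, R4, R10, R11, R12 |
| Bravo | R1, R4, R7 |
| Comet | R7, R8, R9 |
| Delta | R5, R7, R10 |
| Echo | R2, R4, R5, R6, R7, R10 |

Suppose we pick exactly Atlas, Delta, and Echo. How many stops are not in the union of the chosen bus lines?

3

Union of Atlas, Delta, Echo = {R2, R3, R4, R5, R6, R7, R10, R11, R12}.
Not covered: R1, R8, R9 — 3 stops.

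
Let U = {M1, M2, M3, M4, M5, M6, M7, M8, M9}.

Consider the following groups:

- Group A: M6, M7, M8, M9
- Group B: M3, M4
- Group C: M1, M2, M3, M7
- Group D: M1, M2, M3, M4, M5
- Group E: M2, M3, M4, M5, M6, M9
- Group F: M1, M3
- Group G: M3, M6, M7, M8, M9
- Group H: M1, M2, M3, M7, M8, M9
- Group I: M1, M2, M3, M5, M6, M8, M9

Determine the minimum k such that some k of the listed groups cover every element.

Take {A, D}. Their union is {M1, M2, M3, M4, M5, M6, M7, M8, M9}, which is all 9 elements.
No single group has all 9 elements (the largest, I, has 7), so 2 is optimal.

2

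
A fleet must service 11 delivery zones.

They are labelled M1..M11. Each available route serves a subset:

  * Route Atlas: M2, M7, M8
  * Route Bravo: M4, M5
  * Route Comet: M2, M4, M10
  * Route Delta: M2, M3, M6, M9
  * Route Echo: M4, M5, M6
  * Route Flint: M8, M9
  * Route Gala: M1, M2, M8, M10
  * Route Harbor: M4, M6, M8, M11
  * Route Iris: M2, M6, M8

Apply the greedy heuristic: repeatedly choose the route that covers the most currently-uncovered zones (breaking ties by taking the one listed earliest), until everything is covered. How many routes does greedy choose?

Greedy: pick Delta (covers 4 new) → pick Gala (covers 3 new) → pick Bravo (covers 2 new) → pick Atlas (covers 1 new) → pick Harbor (covers 1 new). Total picks: 5.

5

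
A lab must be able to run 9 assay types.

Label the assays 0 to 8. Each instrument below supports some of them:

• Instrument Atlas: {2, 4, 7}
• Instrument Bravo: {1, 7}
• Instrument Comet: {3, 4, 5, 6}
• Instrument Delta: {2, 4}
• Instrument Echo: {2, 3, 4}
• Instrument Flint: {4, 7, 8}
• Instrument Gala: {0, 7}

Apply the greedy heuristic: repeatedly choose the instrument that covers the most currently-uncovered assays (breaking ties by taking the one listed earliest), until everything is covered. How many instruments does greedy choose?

5

Greedy: pick Comet (covers 4 new) → pick Atlas (covers 2 new) → pick Bravo (covers 1 new) → pick Flint (covers 1 new) → pick Gala (covers 1 new). Total picks: 5.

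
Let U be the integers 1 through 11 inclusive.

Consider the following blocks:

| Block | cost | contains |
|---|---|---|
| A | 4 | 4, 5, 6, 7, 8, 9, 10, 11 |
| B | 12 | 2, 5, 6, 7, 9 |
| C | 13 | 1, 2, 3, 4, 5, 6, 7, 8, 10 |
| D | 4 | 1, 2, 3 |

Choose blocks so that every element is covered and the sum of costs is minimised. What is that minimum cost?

8

A, D together cover every element (A ∪ D = {1, 2, 3, 4, 5, 6, 7, 8, 9, 10, 11}); total cost 4 + 4 = 8.
No covering selection has total cost below 8.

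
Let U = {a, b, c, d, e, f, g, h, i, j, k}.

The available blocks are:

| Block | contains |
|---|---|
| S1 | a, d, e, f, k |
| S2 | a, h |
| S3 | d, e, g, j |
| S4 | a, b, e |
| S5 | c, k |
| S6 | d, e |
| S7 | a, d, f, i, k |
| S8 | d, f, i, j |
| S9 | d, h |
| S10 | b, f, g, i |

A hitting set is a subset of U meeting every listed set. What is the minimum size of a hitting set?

4

The 4 elements {c, e, f, h} hit every block.
The blocks S2, S5, S6, S10 are pairwise disjoint, so any hitting set needs a separate element for each — at least 4. Hence 4 is optimal.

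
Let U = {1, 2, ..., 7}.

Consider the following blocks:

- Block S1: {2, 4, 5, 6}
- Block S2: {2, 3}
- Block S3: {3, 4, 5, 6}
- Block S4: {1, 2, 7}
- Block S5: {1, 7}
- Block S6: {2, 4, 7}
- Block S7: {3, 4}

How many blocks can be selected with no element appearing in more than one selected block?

S5, S7 are pairwise disjoint (S5={1,7}; S7={3,4}).
Every remaining block overlaps one of these, and no 3 of the listed blocks are pairwise disjoint, so 2 is the maximum.

2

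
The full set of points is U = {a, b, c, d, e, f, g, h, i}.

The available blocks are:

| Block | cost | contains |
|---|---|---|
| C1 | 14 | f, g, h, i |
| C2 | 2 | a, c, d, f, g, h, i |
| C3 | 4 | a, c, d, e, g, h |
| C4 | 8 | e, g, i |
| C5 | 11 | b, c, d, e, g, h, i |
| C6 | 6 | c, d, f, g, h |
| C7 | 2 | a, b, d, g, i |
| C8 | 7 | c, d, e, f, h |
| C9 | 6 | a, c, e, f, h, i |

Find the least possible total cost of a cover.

C2, C3, C7 together cover every point (C2 ∪ C3 ∪ C7 = {a, b, c, d, e, f, g, h, i}); total cost 2 + 4 + 2 = 8.
No covering selection has total cost below 8.

8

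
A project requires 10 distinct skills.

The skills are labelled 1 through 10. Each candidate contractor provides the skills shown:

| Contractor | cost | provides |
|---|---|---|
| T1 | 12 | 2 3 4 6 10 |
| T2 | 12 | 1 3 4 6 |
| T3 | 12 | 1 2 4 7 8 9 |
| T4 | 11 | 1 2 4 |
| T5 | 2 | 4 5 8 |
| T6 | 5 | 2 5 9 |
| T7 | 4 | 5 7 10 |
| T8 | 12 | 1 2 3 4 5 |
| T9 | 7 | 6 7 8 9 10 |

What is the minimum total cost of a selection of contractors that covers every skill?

19

T8, T9 together cover every skill (T8 ∪ T9 = {1, 2, 3, 4, 5, 6, 7, 8, 9, 10}); total cost 12 + 7 = 19.
The greedy pick T5, T9, T8 costs 21; no covering selection beats 19.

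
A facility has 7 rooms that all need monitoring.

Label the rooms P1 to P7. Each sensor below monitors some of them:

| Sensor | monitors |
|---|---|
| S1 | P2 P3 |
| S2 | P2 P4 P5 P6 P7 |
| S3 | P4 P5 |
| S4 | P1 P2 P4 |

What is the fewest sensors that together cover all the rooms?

S1 and S2 and S4 together: S1 ∪ S2 ∪ S4 = {P1, P2, P3, P4, P5, P6, P7} — every room is covered.
Only S4 contains P1, so S4 is forced; the remaining 4 rooms need at least 2 more sensors (each remaining sensor adds at most 3) — so at least 3 sensors are needed, and 3 is optimal.

3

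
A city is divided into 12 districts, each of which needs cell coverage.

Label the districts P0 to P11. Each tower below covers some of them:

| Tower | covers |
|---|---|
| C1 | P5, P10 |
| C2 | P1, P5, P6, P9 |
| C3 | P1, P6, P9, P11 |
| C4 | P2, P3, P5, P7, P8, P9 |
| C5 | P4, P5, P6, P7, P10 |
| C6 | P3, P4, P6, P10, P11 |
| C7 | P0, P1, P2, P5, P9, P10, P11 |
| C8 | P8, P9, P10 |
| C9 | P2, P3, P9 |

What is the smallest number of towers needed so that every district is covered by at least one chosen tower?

3

C4 and C5 and C7 together: C4 ∪ C5 ∪ C7 = {P0, P1, P2, P3, P4, P5, P6, P7, P8, P9, P10, P11} — every district is covered.
Only C7 contains P0, so C7 is forced; the remaining 5 districts need at least 2 more towers (each remaining tower adds at most 3) — so at least 3 towers are needed, and 3 is optimal.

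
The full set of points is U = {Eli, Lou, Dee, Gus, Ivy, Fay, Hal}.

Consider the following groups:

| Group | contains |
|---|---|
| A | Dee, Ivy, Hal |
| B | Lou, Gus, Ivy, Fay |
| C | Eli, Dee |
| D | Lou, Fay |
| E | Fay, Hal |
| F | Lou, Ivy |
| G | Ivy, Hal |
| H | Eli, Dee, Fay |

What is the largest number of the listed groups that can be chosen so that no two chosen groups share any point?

3

C, E, F are pairwise disjoint (C={Eli,Dee}; E={Fay,Hal}; F={Lou,Ivy}).
Every remaining group overlaps one of these, and no 4 of the listed groups are pairwise disjoint, so 3 is the maximum.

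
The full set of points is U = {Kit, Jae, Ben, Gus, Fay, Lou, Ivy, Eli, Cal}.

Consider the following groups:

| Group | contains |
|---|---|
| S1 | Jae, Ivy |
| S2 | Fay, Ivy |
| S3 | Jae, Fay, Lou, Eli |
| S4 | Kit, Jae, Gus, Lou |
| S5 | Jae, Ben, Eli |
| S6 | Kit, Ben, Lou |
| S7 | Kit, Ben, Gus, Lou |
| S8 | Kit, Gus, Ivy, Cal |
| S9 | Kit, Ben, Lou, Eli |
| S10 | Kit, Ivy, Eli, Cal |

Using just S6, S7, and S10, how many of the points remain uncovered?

Union of S6, S7, S10 = {Kit, Ben, Gus, Lou, Ivy, Eli, Cal}.
Not covered: Jae, Fay — 2 points.

2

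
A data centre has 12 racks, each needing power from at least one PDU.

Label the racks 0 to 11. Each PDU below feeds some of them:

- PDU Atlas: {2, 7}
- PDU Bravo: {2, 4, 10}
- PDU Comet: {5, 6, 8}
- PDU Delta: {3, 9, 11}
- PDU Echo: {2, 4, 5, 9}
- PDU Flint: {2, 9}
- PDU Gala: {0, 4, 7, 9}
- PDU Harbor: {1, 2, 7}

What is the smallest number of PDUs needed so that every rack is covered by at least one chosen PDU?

Take {Bravo, Comet, Delta, Gala, Harbor}. Their union is {0, 1, 2, 3, 4, 5, 6, 7, 8, 9, 10, 11}, which is all 12 racks.
No 4 of the 8 PDUs cover everything (all 70 combinations miss at least one rack), so 5 is optimal.

5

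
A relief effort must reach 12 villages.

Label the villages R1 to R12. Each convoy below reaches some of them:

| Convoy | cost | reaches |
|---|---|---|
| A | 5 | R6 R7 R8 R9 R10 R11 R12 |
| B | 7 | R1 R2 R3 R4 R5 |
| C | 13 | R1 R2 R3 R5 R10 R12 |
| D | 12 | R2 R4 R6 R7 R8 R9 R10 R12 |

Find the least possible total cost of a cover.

A, B together cover every village (A ∪ B = {R1, R2, R3, R4, R5, R6, R7, R8, R9, R10, R11, R12}); total cost 5 + 7 = 12.
No covering selection has total cost below 12.

12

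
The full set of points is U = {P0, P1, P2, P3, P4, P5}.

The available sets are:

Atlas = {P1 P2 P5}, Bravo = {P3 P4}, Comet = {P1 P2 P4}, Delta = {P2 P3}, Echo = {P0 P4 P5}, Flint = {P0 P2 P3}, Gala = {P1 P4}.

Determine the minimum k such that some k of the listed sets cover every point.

3

Atlas and Bravo and Flint together: Atlas ∪ Bravo ∪ Flint = {P0, P1, P2, P3, P4, P5} — every point is covered.
No 2 of the 7 sets cover everything (all 21 combinations miss at least one point), so 3 is optimal.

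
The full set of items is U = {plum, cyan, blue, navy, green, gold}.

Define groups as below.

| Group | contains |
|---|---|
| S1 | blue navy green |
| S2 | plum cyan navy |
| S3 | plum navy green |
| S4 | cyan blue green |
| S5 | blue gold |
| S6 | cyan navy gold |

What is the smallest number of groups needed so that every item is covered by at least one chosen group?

3

S1, S2, and S5 cover everything between them: the union {plum, cyan, blue, navy, green, gold} is all of U.
No 2 of the 6 groups cover everything (all 15 combinations miss at least one item), so 3 is optimal.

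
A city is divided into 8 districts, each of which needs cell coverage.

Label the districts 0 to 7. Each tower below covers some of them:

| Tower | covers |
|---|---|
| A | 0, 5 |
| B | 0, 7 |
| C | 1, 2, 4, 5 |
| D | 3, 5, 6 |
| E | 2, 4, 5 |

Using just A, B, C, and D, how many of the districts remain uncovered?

0

Union of A, B, C, D = {0, 1, 2, 3, 4, 5, 6, 7} — that's every district, so 0 are uncovered.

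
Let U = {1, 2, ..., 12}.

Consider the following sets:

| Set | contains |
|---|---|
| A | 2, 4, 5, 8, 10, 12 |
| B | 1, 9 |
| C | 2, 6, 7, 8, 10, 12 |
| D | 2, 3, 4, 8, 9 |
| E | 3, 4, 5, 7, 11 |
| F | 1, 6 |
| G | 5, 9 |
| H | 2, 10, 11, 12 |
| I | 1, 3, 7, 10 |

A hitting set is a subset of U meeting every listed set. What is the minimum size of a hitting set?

Take T = {1, 2, 5}. Each listed set contains at least one of these, so T is a hitting set of size 3.
The sets F, G, H are pairwise disjoint, so any hitting set needs a separate element for each — at least 3. Hence 3 is optimal.

3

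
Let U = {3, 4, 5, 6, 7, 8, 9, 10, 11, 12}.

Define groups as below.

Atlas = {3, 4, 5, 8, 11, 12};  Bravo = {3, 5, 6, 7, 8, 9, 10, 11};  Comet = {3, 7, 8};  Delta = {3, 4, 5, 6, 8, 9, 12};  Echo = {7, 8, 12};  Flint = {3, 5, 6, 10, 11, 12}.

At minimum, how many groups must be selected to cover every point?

Atlas and Bravo cover everything between them: the union {3, 4, 5, 6, 7, 8, 9, 10, 11, 12} is all of U.
No single group has all 10 points (the largest, Bravo, has 8), so 2 is optimal.

2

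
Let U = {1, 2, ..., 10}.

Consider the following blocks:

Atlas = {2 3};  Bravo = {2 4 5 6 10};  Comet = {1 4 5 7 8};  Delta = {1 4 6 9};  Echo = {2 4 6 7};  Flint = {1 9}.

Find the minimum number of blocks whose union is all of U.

4

Take {Atlas, Bravo, Comet, Delta}. Their union is {1, 2, 3, 4, 5, 6, 7, 8, 9, 10}, which is all 10 points.
No 3 of the 6 blocks cover everything (all 20 combinations miss at least one point), so 4 is optimal.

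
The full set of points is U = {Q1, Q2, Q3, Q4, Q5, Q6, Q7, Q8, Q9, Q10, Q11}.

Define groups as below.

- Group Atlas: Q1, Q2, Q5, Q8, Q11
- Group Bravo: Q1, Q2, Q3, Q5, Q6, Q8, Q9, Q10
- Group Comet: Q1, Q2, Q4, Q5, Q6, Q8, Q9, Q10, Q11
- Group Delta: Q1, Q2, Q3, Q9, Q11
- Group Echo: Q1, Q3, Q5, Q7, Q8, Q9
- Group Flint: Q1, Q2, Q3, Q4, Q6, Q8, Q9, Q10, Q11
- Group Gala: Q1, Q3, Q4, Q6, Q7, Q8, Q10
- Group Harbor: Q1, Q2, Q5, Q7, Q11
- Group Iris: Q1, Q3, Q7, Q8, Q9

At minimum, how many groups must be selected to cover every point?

2

Comet and Echo together: Comet ∪ Echo = {Q1, Q2, Q3, Q4, Q5, Q6, Q7, Q8, Q9, Q10, Q11} — every point is covered.
No single group has all 11 points (the largest, Comet, has 9), so 2 is optimal.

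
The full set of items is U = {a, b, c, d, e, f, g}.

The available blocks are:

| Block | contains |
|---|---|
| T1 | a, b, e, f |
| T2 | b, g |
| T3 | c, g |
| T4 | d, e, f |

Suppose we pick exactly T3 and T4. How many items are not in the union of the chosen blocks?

Union of T3, T4 = {c, d, e, f, g}.
Not covered: a, b — 2 items.

2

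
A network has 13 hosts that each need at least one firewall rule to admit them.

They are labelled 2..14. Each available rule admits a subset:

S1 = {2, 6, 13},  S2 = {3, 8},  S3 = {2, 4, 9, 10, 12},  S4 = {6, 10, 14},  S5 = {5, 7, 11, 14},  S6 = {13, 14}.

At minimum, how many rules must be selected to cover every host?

4

Take {S1, S2, S3, S5}. Their union is {2, 3, 4, 5, 6, 7, 8, 9, 10, 11, 12, 13, 14}, which is all 13 hosts.
Only S2 contains 3, so S2 is forced; the remaining 11 hosts need at least 3 more rules (each remaining rule adds at most 5) — so at least 4 rules are needed, and 4 is optimal.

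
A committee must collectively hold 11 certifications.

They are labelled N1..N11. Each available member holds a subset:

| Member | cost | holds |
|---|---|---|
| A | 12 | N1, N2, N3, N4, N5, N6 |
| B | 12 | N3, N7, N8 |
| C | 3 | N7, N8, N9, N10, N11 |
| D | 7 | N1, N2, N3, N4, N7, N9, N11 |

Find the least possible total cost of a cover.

15

A, C together cover every certification (A ∪ C = {N1, N2, N3, N4, N5, N6, N7, N8, N9, N10, N11}); total cost 12 + 3 = 15.
The greedy pick C, D, A costs 22; no covering selection beats 15.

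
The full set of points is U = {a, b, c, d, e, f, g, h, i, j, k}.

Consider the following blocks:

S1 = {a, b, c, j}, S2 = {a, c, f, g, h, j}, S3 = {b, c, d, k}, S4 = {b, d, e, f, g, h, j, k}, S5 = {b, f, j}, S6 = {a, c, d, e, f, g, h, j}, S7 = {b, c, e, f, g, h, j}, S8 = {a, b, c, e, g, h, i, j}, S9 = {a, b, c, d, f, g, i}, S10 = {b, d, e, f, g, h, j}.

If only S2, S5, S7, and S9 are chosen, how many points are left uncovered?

Union of S2, S5, S7, S9 = {a, b, c, d, e, f, g, h, i, j}.
Not covered: k — 1 point.

1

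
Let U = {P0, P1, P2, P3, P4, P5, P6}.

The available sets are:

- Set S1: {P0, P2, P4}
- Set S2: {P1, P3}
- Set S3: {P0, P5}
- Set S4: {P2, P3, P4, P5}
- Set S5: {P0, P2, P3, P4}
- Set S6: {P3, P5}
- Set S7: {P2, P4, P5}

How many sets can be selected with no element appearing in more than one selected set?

2

S1, S6 are pairwise disjoint (S1={P0,P2,P4}; S6={P3,P5}).
Every remaining set overlaps one of these, and no 3 of the listed sets are pairwise disjoint, so 2 is the maximum.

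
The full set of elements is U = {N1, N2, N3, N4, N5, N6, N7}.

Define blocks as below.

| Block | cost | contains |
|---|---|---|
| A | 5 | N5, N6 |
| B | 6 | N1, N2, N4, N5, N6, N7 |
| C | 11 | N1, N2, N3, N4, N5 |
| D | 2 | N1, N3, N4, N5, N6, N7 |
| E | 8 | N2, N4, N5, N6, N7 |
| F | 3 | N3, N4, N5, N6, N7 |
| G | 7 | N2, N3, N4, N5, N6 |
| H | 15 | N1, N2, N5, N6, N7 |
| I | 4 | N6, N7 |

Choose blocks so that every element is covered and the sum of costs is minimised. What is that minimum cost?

B, D together cover every element (B ∪ D = {N1, N2, N3, N4, N5, N6, N7}); total cost 6 + 2 = 8.
No covering selection has total cost below 8.

8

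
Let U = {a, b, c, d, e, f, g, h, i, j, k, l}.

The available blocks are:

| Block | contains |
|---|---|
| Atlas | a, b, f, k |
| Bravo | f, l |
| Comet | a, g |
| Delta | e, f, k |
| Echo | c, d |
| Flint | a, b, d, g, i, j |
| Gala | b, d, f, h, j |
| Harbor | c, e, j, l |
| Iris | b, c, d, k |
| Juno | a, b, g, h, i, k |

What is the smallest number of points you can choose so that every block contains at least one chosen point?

3

T = {c, f, g} meets every block (each contains at least one member of T), and |T| = 3.
The blocks Bravo, Comet, Iris are pairwise disjoint, so any hitting set needs a separate point for each — at least 3. Hence 3 is optimal.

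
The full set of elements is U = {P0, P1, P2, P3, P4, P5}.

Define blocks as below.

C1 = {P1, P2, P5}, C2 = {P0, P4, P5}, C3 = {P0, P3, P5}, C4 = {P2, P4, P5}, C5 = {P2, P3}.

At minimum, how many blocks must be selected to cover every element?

3

C1, C3, and C4 cover everything between them: the union {P0, P1, P2, P3, P4, P5} is all of U.
Only C1 contains P1, so C1 is forced; the remaining 3 elements need at least 2 more blocks (each remaining block adds at most 2) — so at least 3 blocks are needed, and 3 is optimal.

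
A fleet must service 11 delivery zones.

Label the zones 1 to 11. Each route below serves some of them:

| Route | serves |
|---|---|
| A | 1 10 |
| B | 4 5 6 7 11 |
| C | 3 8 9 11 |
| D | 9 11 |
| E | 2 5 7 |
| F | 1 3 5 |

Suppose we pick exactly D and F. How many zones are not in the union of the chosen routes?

Union of D, F = {1, 3, 5, 9, 11}.
Not covered: 2, 4, 6, 7, 8, 10 — 6 zones.

6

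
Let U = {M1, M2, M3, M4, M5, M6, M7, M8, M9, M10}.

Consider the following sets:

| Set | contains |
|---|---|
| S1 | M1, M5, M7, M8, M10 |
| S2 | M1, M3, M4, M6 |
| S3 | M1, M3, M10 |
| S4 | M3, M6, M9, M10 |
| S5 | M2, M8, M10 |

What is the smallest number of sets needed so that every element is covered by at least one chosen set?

Take {S1, S2, S4, S5}. Their union is {M1, M2, M3, M4, M5, M6, M7, M8, M9, M10}, which is all 10 elements.
No 3 of the 5 sets cover everything (all 10 combinations miss at least one element), so 4 is optimal.

4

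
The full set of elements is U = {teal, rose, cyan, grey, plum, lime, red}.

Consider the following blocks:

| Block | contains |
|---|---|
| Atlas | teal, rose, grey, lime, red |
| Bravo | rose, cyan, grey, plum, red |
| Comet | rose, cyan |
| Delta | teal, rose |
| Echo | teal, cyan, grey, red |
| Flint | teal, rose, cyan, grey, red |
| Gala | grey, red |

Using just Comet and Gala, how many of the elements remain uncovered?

Union of Comet, Gala = {rose, cyan, grey, red}.
Not covered: teal, plum, lime — 3 elements.

3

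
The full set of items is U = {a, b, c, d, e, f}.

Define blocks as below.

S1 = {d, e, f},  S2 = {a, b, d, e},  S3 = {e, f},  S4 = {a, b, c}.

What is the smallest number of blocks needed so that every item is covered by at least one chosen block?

2

S1 and S4 together: S1 ∪ S4 = {a, b, c, d, e, f} — every item is covered.
No single block has all 6 items (the largest, S2, has 4), so 2 is optimal.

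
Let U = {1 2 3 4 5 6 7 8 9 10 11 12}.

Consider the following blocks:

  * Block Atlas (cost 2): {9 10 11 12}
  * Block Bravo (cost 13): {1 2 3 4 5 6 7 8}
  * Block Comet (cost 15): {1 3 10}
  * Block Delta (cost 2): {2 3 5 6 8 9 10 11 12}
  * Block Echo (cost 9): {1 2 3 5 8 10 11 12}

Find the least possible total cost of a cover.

Bravo, Delta together cover every element (Bravo ∪ Delta = {1, 2, 3, 4, 5, 6, 7, 8, 9, 10, 11, 12}); total cost 13 + 2 = 15.
No covering selection has total cost below 15.

15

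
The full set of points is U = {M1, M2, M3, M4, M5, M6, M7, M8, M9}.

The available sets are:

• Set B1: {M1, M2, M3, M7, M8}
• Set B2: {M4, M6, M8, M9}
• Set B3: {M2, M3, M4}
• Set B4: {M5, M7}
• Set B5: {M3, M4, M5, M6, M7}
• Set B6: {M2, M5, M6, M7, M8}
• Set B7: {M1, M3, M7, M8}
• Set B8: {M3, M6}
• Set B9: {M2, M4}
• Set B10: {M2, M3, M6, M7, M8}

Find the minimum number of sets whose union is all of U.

3

Take {B1, B2, B4}. Their union is {M1, M2, M3, M4, M5, M6, M7, M8, M9}, which is all 9 points.
Only B2 contains M9, so B2 is forced; the remaining 5 points need at least 2 more sets (each remaining set adds at most 4) — so at least 3 sets are needed, and 3 is optimal.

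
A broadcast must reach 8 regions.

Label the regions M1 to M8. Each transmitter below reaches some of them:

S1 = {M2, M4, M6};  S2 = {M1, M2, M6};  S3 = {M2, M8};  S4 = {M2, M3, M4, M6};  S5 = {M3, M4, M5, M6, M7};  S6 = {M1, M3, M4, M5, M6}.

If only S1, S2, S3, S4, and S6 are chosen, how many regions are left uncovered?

1

Union of S1, S2, S3, S4, S6 = {M1, M2, M3, M4, M5, M6, M8}.
Not covered: M7 — 1 region.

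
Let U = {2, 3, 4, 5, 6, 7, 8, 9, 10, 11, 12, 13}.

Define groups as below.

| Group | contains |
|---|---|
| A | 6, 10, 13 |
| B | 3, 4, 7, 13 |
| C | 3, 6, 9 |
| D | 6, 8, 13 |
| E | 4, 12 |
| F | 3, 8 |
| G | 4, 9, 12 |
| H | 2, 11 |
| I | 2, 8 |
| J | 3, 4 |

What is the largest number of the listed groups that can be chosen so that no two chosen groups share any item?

A, F, G, H are pairwise disjoint (A={6,10,13}; F={3,8}; G={4,9,12}; H={2,11}).
Every remaining group overlaps one of these, and no 5 of the listed groups are pairwise disjoint, so 4 is the maximum.

4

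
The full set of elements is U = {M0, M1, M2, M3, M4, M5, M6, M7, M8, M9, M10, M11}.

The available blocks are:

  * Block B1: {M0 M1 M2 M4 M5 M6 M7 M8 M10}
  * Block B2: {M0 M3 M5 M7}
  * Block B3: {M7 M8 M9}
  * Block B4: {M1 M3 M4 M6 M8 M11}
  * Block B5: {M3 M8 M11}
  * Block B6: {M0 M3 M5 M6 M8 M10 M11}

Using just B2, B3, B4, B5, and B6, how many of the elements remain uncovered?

Union of B2, B3, B4, B5, B6 = {M0, M1, M3, M4, M5, M6, M7, M8, M9, M10, M11}.
Not covered: M2 — 1 element.

1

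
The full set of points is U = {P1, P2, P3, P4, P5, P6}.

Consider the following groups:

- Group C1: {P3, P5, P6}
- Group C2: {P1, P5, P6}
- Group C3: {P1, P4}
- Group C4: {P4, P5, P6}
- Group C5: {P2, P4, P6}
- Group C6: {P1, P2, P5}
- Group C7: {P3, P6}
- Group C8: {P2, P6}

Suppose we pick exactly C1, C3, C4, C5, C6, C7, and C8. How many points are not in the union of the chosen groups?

Union of C1, C3, C4, C5, C6, C7, C8 = {P1, P2, P3, P4, P5, P6} — that's every point, so 0 are uncovered.

0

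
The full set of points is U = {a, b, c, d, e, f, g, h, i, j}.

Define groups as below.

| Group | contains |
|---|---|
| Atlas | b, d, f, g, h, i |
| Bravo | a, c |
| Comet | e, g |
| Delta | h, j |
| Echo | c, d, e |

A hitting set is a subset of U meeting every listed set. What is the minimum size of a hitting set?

3

The 3 points {a, e, h} hit every group.
The groups Bravo, Comet, Delta are pairwise disjoint, so any hitting set needs a separate point for each — at least 3. Hence 3 is optimal.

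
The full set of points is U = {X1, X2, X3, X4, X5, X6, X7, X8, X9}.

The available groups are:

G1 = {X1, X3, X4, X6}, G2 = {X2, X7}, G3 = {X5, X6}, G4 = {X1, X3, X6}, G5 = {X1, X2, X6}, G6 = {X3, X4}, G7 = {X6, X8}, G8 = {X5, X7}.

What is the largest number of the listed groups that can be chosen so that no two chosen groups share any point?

3

G2, G3, G6 are pairwise disjoint (G2={X2,X7}; G3={X5,X6}; G6={X3,X4}).
Every remaining group overlaps one of these, and no 4 of the listed groups are pairwise disjoint, so 3 is the maximum.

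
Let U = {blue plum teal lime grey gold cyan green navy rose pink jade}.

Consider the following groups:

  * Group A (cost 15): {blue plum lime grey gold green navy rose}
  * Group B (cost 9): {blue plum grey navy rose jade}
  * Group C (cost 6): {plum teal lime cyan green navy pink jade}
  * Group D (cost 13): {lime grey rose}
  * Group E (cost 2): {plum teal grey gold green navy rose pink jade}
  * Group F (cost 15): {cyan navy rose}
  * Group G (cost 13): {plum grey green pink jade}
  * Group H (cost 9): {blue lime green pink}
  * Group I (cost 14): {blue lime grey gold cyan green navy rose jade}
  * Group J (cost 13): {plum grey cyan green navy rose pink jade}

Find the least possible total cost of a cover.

E, I together cover every element (E ∪ I = {blue, plum, teal, lime, grey, gold, cyan, green, navy, rose, pink, jade}); total cost 2 + 14 = 16.
The greedy pick E, C, B costs 17; no covering selection beats 16.

16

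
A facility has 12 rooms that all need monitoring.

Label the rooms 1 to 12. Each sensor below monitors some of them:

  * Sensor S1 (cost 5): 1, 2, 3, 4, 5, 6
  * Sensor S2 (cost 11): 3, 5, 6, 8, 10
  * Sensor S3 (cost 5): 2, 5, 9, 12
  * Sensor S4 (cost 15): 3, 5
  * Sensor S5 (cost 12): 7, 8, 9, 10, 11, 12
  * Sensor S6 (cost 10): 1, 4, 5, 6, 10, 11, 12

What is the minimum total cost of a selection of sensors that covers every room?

S1, S5 together cover every room (S1 ∪ S5 = {1, 2, 3, 4, 5, 6, 7, 8, 9, 10, 11, 12}); total cost 5 + 12 = 17.
No covering selection has total cost below 17.

17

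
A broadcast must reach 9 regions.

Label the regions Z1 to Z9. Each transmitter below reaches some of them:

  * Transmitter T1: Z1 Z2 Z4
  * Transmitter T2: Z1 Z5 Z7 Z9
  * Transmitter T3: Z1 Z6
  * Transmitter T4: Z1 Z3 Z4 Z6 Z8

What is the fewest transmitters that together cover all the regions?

3

T1 and T2 and T4 together: T1 ∪ T2 ∪ T4 = {Z1, Z2, Z3, Z4, Z5, Z6, Z7, Z8, Z9} — every region is covered.
Only T1 contains Z2, so T1 is forced; the remaining 6 regions need at least 2 more transmitters (each remaining transmitter adds at most 3) — so at least 3 transmitters are needed, and 3 is optimal.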